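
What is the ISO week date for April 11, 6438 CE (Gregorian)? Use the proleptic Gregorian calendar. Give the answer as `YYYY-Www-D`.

6438-W14-7

The weekday is Sunday (ISO weekday 7).
That Sunday belongs to ISO week 14 of ISO year 6438.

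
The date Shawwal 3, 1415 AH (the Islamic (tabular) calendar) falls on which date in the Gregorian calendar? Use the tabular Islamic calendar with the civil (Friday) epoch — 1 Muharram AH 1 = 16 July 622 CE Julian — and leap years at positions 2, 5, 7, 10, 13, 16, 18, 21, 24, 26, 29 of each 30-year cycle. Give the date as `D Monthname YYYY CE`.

Julian Day Number of the source date = 2449782.
Converting JDN 2449782 to the Gregorian calendar gives 5 March 1995 CE.

5 March 1995 CE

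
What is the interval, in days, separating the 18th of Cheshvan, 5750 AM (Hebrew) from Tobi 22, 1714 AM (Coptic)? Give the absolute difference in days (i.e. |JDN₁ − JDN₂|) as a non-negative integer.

JDN of the first date = 2447847.
JDN of the second date = 2450844.
|2450844 − 2447847| = 2997.

2997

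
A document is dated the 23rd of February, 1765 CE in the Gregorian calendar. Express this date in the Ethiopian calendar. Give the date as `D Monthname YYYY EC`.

18 Yekatit 1757 EC

Both dates share Julian Day Number 2365767; in the Ethiopian calendar that is 18 Yekatit 1757 EC.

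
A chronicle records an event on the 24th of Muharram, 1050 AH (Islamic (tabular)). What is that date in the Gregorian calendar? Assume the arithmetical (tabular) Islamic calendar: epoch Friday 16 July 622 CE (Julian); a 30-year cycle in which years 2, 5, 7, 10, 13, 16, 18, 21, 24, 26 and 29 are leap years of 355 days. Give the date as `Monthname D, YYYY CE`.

May 16, 1640 CE

Julian Day Number of the source date = 2320194.
Converting JDN 2320194 to the Gregorian calendar gives 16 May 1640 CE.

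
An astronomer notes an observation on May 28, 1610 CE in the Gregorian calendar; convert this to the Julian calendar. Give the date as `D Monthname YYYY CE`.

At this point the Julian calendar is 10 days behind the Gregorian.
28 May 1610 Gregorian − 10 days → 18 May 1610 Julian.

18 May 1610 CE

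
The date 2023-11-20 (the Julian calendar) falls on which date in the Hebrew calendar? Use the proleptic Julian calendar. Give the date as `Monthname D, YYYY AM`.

Julian Day Number of the source date = 2460282.
Converting JDN 2460282 to the Hebrew calendar gives 20 Kislev 5784 AM.

Kislev 20, 5784 AM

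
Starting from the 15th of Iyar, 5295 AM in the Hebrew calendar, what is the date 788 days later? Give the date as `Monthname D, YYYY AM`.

JDN of the 15th of Iyar, 5295 AM = 2281825.
2281825 + 788 = 2282613.
JDN 2282613 in the Hebrew calendar is Tammuz 6, 5297 AM.

Tammuz 6, 5297 AM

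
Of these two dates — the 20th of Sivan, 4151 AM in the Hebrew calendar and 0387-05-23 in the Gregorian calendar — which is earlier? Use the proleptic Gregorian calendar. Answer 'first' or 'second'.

second

Converting both to JDN: 1864029 vs 1862551; the smaller is the second.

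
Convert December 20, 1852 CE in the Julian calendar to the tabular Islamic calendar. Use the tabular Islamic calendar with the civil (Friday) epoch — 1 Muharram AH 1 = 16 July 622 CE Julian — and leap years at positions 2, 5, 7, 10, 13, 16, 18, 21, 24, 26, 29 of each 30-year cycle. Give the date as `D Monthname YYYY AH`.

Julian Day Number of the source date = 2397855.
Converting JDN 2397855 to the tabular Islamic calendar gives 20 Rabi' al-Awwal 1269 AH.

20 Rabi' al-Awwal 1269 AH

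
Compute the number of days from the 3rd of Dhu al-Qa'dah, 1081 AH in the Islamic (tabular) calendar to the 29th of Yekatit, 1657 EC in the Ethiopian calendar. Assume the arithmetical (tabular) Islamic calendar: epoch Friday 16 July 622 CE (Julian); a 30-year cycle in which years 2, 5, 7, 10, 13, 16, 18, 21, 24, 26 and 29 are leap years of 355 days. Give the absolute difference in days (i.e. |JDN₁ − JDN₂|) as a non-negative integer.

2200

JDN of the first date = 2331453.
JDN of the second date = 2329253.
|2329253 − 2331453| = 2200.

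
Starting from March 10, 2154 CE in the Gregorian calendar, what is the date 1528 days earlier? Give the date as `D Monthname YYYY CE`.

2 January 2150 CE

The starting date is JDN 2507861; 2507861 − 1528 = 2506333.
JDN 2506333 corresponds to 2 January 2150 CE.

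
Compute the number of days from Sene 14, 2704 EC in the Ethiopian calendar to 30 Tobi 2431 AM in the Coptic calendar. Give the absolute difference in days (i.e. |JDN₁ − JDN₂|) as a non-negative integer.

961

First date → JDN 2711775; second date → JDN 2712736.
The interval is |2711775 − 2712736| = 961 days.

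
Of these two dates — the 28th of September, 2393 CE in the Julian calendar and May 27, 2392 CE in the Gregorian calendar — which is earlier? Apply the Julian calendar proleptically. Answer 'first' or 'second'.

second

The two dates have Julian Day Numbers 2595372 and 2594867 respectively.
Since 2594867 < 2595372, the second date comes first.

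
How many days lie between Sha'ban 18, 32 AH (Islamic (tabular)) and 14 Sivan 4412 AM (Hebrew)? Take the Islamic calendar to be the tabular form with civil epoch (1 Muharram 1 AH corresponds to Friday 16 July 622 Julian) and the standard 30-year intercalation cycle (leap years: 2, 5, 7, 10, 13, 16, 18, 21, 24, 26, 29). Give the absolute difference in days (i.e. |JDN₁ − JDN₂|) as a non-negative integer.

300

JDN of the first date = 1959649.
JDN of the second date = 1959349.
|1959349 − 1959649| = 300.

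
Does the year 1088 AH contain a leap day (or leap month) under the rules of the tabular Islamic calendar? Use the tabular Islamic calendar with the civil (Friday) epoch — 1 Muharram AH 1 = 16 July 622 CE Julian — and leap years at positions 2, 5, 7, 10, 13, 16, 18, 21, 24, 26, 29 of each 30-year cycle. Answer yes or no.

no

Year 1088 AH is year 8 of its 30-year cycle; leap positions are 2, 5, 7, 10, 13, 16, 18, 21, 24, 26, 29, so it is a common year (354 days).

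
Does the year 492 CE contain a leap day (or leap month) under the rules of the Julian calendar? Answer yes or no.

yes

492 mod 4 = 0, so it is a leap year in the Julian calendar.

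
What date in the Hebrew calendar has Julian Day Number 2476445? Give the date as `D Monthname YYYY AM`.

The Gregorian equivalent of JDN 2476445 is 4 March 2068.
In the Hebrew calendar that day is 30 Adar I 5828 AM.

30 Adar I 5828 AM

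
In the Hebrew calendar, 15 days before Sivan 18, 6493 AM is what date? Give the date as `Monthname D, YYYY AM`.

Sivan 3, 6493 AM

JDN of Sivan 18, 6493 AM = 2719441.
2719441 − 15 = 2719426.
JDN 2719426 in the Hebrew calendar is Sivan 3, 6493 AM.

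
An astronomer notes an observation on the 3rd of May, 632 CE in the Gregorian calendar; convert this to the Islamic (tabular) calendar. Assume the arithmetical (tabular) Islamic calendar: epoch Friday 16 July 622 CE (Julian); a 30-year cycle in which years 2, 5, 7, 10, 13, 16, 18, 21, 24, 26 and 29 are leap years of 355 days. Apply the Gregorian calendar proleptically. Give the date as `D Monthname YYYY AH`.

Both dates share Julian Day Number 1952016; in the tabular Islamic calendar that is 3 Safar 11 AH.

3 Safar 11 AH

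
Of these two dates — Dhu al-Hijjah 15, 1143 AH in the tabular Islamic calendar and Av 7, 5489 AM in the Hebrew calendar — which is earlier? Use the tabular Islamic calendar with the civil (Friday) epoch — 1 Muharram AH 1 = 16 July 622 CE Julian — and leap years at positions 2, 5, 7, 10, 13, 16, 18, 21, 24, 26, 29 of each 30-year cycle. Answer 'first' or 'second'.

Converting both to JDN: 2353466 vs 2352778; the smaller is the second.

second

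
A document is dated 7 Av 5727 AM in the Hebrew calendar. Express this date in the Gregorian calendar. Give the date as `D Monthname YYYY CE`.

13 August 1967 CE

Both dates share Julian Day Number 2439716; in the Gregorian calendar that is 13 August 1967 CE.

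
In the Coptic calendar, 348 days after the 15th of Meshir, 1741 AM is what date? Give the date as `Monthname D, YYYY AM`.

JDN of the 15th of Meshir, 1741 AM = 2460729.
2460729 + 348 = 2461077.
JDN 2461077 in the Coptic calendar is Tobi 28, 1742 AM.

Tobi 28, 1742 AM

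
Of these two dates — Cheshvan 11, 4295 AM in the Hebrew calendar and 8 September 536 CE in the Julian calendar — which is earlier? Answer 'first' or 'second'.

first

Converting both to JDN: 1916409 vs 1917083; the smaller is the first.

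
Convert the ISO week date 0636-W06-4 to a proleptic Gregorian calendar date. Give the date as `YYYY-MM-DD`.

ISO week 1 of 636 is the week containing the first Thursday of 636.
Week 6, day 4 (Thursday) lands on 0636-02-11.

0636-02-11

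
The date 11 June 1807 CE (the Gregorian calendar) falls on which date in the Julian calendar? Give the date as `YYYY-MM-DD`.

1807-05-30

At this point the Julian calendar is 12 days behind the Gregorian.
11 June 1807 Gregorian − 12 days → 30 May 1807 Julian.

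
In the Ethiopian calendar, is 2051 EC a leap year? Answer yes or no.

yes

2051 mod 4 = 3; in the Ethiopian calendar a year is leap when year mod 4 = 3, so it is a leap year.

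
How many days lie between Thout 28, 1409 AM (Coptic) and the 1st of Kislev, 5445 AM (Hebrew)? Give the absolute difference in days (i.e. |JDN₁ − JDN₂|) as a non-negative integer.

First date → JDN 2339329; second date → JDN 2336441.
The interval is |2339329 − 2336441| = 2888 days.

2888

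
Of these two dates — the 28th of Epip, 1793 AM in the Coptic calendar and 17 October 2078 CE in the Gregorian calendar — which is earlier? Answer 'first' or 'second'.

Converting both to JDN: 2479885 vs 2480324; the smaller is the first.

first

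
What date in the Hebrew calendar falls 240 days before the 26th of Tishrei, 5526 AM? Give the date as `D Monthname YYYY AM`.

The starting date is JDN 2365997; 2365997 − 240 = 2365757.
JDN 2365757 corresponds to 22 Shevat 5525 AM.

22 Shevat 5525 AM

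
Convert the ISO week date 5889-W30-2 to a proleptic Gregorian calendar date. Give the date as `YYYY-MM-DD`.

ISO week 1 of 5889 is the week containing the first Thursday of 5889.
Week 30, day 2 (Tuesday) lands on 5889-07-23.

5889-07-23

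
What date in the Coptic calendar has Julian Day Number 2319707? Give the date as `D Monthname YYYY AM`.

JDN 2319707 is 15 January 1639 in the Gregorian calendar.
In the Coptic calendar that day is 10 Tobi 1355 AM.

10 Tobi 1355 AM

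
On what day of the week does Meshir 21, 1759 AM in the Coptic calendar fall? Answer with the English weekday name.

Saturday

Equivalently 28 February 2043 Gregorian, JDN 2467309.
2467309 ≡ 5 (mod 7); counting from Monday = 0 gives Saturday.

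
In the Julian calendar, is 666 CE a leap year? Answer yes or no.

no

666 mod 4 = 2, so it is a common year in the Julian calendar.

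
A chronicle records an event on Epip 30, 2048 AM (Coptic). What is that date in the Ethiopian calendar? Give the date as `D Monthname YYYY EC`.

30 Hamle 2324 EC

Julian Day Number of the source date = 2573026.
Converting JDN 2573026 to the Ethiopian calendar gives 30 Hamle 2324 EC.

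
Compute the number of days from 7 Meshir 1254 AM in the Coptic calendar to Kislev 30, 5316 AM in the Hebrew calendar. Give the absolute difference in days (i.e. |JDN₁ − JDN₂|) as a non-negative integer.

First date → JDN 2282844; second date → JDN 2289369.
The interval is |2282844 − 2289369| = 6525 days.

6525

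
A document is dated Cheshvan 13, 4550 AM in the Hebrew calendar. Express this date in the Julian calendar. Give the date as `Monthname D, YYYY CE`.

Both dates share Julian Day Number 2009549; in the Julian calendar that is 5 November 789 CE.

November 5, 789 CE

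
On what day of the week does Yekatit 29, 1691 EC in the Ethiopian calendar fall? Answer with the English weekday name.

Thursday

This is JDN 2341671 (5 March 1699 Gregorian).
2341671 ≡ 3 (mod 7); counting from Monday = 0 gives Thursday.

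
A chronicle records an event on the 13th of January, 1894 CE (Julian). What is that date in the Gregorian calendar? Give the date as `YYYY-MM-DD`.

1894-01-25

For dates in this range the Gregorian date is 12 days ahead of the Julian.
13 January 1894 Julian + 12 days → 25 January 1894 Gregorian.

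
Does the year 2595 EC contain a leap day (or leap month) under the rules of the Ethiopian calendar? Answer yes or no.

yes

2595 mod 4 = 3; in the Ethiopian calendar a year is leap when year mod 4 = 3, so it is a leap year.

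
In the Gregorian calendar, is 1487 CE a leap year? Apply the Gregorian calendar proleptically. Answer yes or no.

no

1487 is not divisible by 4, so it is a common year.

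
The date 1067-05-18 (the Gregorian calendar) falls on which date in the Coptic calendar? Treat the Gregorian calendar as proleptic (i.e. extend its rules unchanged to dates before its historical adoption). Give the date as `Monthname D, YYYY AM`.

Pashons 17, 783 AM

Julian Day Number of the source date = 2110911.
Converting JDN 2110911 to the Coptic calendar gives 17 Pashons 783 AM.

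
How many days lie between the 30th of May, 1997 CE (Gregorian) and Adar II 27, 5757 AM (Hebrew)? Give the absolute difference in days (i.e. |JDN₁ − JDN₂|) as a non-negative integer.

55

JDN of the first date = 2450599.
JDN of the second date = 2450544.
|2450544 − 2450599| = 55.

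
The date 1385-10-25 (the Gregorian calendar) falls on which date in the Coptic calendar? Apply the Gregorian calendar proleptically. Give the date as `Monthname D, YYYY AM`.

Paopi 20, 1102 AM

Julian Day Number of the source date = 2227219.
Converting JDN 2227219 to the Coptic calendar gives 20 Paopi 1102 AM.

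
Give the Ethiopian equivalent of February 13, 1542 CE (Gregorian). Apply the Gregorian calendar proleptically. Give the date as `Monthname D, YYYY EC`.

Julian Day Number of the source date = 2284307.
Converting JDN 2284307 to the Ethiopian calendar gives 9 Yekatit 1534 EC.

Yekatit 9, 1534 EC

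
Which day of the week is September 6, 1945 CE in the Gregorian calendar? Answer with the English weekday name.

2431705 ≡ 3 (mod 7); counting from Monday = 0 gives Thursday.

Thursday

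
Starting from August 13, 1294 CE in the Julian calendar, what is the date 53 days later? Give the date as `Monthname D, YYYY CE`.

JDN of August 13, 1294 CE = 2193916.
2193916 + 53 = 2193969.
JDN 2193969 in the Julian calendar is October 5, 1294 CE.

October 5, 1294 CE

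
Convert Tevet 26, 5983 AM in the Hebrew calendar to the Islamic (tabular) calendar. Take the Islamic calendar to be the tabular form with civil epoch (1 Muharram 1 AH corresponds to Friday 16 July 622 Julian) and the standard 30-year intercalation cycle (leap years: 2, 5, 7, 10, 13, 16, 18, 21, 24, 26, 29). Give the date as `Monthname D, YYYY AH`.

Rajab 26, 1650 AH

Both dates share Julian Day Number 2532993; in the tabular Islamic calendar that is 26 Rajab 1650 AH.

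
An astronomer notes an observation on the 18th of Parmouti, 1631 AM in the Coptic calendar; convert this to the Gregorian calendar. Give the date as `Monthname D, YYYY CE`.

April 26, 1915 CE

Julian Day Number of the source date = 2420614.
Converting JDN 2420614 to the Gregorian calendar gives 26 April 1915 CE.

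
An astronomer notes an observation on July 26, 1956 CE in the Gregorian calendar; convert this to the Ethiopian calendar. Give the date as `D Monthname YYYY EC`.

19 Hamle 1948 EC

Both dates share Julian Day Number 2435681; in the Ethiopian calendar that is 19 Hamle 1948 EC.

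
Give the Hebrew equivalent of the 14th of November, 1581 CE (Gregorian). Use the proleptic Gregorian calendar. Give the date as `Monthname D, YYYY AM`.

Julian Day Number of the source date = 2298826.
Converting JDN 2298826 to the Hebrew calendar gives 9 Kislev 5342 AM.

Kislev 9, 5342 AM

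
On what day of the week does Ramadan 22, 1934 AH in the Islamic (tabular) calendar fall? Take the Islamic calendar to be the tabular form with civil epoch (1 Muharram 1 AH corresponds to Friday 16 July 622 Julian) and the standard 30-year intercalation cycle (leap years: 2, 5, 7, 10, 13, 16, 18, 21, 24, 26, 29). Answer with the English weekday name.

Tuesday

Equivalently 9 September 2498 Gregorian, JDN 2633688.
JDN 2633688 mod 7 = 1, and JDN 0 was a Monday, so this is a Tuesday.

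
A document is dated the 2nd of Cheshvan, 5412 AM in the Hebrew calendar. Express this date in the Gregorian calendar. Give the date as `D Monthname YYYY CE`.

Julian Day Number of the source date = 2324365.
Converting JDN 2324365 to the Gregorian calendar gives 17 October 1651 CE.

17 October 1651 CE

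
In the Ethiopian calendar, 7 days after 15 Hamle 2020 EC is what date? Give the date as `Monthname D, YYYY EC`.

Hamle 22, 2020 EC

JDN of 15 Hamle 2020 EC = 2461975.
2461975 + 7 = 2461982.
JDN 2461982 in the Ethiopian calendar is Hamle 22, 2020 EC.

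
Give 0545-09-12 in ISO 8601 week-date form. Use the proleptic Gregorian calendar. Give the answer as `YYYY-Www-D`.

The weekday is Sunday (ISO weekday 7).
That Sunday belongs to ISO week 36 of ISO year 545.

0545-W36-7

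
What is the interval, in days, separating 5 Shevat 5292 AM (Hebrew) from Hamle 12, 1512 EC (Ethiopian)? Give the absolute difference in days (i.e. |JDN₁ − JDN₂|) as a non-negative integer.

4207

First date → JDN 2280632; second date → JDN 2276425.
The interval is |2280632 − 2276425| = 4207 days.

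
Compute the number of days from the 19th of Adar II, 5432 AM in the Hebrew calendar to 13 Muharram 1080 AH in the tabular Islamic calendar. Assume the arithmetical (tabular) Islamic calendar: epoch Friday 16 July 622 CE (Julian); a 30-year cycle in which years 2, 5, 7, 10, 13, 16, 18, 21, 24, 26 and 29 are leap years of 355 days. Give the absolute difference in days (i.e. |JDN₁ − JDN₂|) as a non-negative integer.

JDN of the first date = 2331823.
JDN of the second date = 2330814.
|2330814 − 2331823| = 1009.

1009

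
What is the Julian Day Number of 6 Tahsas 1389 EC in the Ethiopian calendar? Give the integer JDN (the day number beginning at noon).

Equivalently 10 December 1396 (proleptic Gregorian).
JDN 2400001 is 17 November 1858 CE (Gregorian), MJD 0; the target day is −168718 days from there, so JDN = 2231283.

2231283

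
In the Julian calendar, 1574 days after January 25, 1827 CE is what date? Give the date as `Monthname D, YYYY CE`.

Counting 1574 days forward from JDN 2388394 reaches JDN 2389968, which is May 18, 1831 CE.

May 18, 1831 CE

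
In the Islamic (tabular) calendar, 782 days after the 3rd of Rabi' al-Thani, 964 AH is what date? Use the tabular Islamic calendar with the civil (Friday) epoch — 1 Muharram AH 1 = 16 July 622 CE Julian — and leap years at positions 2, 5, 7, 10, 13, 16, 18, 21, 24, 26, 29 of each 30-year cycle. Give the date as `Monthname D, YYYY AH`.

Counting 782 days forward from JDN 2289786 reaches JDN 2290568, which is Jumada al-Thani 17, 966 AH.

Jumada al-Thani 17, 966 AH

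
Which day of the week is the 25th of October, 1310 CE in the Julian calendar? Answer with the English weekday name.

Sunday

This is JDN 2199833 (2 November 1310 Gregorian).
JDN 2199833 mod 7 = 6, and JDN 0 was a Monday, so this is a Sunday.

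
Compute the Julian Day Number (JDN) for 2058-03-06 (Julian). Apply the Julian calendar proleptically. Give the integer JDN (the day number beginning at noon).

2472807

Equivalently 19 March 2058 (Gregorian).
JDN 2400001 is 17 November 1858 CE (Gregorian), MJD 0; the target day is +72806 days from there, so JDN = 2472807.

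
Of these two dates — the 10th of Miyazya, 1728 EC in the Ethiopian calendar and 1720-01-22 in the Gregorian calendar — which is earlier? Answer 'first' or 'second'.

second

Converting both to JDN: 2355227 vs 2349298; the smaller is the second.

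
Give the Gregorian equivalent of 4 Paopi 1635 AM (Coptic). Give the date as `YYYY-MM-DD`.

Both dates share Julian Day Number 2421881; in the Gregorian calendar that is 14 October 1918 CE.

1918-10-14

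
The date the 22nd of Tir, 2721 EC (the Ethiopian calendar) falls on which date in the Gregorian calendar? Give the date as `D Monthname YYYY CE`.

5 February 2729 CE

Both dates share Julian Day Number 2717842; in the Gregorian calendar that is 5 February 2729 CE.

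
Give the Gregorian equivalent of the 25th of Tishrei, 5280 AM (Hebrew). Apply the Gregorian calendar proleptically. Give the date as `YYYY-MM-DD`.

1519-09-30

Julian Day Number of the source date = 2276135.
Converting JDN 2276135 to the Gregorian calendar gives 30 September 1519 CE.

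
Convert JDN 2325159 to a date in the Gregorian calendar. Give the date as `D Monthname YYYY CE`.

Counting from JDN 2299161 = 15 Oct 1582 gives an offset of 25998 days.

19 December 1653 CE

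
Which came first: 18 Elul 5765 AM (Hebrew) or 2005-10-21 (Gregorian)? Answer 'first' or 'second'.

first

First date → JDN 2453636; second date → JDN 2453665.
JDN 2453636 < JDN 2453665, so the first date is earlier.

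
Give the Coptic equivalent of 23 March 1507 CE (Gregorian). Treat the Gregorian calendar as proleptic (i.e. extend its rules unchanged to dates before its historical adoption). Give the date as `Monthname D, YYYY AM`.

Paremhat 17, 1223 AM

Both dates share Julian Day Number 2271561; in the Coptic calendar that is 17 Paremhat 1223 AM.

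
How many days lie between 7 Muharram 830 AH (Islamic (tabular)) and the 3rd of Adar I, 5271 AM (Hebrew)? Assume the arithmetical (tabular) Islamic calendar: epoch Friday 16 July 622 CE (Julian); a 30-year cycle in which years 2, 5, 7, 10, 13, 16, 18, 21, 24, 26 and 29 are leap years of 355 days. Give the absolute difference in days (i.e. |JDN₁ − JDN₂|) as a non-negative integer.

JDN of the first date = 2242216.
JDN of the second date = 2272982.
|2272982 − 2242216| = 30766.

30766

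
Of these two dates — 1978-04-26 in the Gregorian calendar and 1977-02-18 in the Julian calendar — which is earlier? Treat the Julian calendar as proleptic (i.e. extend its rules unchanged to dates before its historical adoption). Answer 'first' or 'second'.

second

First date → JDN 2443625; second date → JDN 2443206.
JDN 2443206 < JDN 2443625, so the second date is earlier.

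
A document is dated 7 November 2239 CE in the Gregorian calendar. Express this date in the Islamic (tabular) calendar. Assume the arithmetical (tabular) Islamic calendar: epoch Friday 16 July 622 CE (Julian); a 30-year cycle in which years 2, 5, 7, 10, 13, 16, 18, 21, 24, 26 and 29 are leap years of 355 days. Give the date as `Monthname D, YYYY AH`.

Dhu al-Hijjah 9, 1667 AH

Both dates share Julian Day Number 2539148; in the tabular Islamic calendar that is 9 Dhu al-Hijjah 1667 AH.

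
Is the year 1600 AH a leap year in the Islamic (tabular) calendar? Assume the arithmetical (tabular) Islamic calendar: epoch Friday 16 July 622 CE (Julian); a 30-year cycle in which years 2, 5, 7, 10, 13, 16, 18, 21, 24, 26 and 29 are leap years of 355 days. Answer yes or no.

yes

Year 1600 AH is year 10 of its 30-year cycle; leap positions are 2, 5, 7, 10, 13, 16, 18, 21, 24, 26, 29, so it is a leap year (355 days).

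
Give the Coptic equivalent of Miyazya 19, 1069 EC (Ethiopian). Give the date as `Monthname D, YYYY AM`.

Parmouti 19, 793 AM

Julian Day Number of the source date = 2114536.
Converting JDN 2114536 to the Coptic calendar gives 19 Parmouti 793 AM.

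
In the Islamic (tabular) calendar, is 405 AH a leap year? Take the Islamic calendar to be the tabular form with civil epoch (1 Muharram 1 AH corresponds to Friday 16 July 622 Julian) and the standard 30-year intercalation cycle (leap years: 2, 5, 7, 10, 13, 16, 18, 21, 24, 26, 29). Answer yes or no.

no

Year 405 AH is year 15 of its 30-year cycle; leap positions are 2, 5, 7, 10, 13, 16, 18, 21, 24, 26, 29, so it is a common year (354 days).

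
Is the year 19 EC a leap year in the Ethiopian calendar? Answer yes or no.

19 mod 4 = 3; in the Ethiopian calendar a year is leap when year mod 4 = 3, so it is a leap year.

yes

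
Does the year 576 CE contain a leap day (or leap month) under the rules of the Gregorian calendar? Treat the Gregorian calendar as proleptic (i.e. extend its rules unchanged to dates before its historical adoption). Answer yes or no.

yes

576 is divisible by 4 and not by 100, so it is a leap year.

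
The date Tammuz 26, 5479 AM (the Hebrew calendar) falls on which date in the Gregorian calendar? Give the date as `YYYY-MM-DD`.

1719-07-13

Julian Day Number of the source date = 2349105.
Converting JDN 2349105 to the Gregorian calendar gives 13 July 1719 CE.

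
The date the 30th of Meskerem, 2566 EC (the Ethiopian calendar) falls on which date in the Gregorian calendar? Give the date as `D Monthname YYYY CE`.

14 October 2573 CE

Julian Day Number of the source date = 2661116.
Converting JDN 2661116 to the Gregorian calendar gives 14 October 2573 CE.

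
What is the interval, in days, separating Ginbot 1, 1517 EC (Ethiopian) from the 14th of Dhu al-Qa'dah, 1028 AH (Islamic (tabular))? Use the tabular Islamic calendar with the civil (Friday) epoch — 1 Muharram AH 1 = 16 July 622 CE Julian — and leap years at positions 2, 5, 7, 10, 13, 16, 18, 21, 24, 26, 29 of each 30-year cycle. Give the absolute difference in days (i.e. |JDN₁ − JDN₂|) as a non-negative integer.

First date → JDN 2278180; second date → JDN 2312683.
The interval is |2278180 − 2312683| = 34503 days.

34503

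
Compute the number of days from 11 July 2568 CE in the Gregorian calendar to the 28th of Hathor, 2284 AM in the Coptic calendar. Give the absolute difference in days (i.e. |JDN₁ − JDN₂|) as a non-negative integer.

JDN of the first date = 2659195.
JDN of the second date = 2658983.
|2658983 − 2659195| = 212.

212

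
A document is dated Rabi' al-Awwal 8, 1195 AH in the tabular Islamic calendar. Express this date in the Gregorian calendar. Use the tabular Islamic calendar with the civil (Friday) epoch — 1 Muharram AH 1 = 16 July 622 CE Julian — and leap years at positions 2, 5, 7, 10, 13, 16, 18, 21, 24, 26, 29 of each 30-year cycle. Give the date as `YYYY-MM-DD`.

1781-03-04

Both dates share Julian Day Number 2371620; in the Gregorian calendar that is 4 March 1781 CE.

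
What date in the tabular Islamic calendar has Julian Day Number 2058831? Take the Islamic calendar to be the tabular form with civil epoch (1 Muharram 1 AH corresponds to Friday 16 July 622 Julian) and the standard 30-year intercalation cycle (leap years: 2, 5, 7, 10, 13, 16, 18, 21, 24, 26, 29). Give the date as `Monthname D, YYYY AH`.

The proleptic Gregorian equivalent of JDN 2058831 is 14 October 924.
In the tabular Islamic calendar that day is Rajab 7, 312 AH.

Rajab 7, 312 AH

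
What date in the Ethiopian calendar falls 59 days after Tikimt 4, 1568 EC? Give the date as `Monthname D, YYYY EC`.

Counting 59 days forward from JDN 2296601 reaches JDN 2296660, which is Tahsas 3, 1568 EC.

Tahsas 3, 1568 EC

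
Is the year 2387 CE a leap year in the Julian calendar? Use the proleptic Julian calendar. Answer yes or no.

no

2387 mod 4 = 3, so it is a common year in the Julian calendar.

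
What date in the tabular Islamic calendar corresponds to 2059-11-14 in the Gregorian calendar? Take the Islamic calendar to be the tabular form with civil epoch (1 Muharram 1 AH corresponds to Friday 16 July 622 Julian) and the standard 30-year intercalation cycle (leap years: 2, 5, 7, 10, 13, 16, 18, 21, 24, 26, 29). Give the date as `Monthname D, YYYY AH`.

Julian Day Number of the source date = 2473412.
Converting JDN 2473412 to the tabular Islamic calendar gives 8 Jumada al-Thani 1482 AH.

Jumada al-Thani 8, 1482 AH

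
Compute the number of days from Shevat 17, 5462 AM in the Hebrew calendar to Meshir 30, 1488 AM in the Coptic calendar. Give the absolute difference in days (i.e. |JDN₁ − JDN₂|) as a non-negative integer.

25588

First date → JDN 2342748; second date → JDN 2368336.
The interval is |2342748 − 2368336| = 25588 days.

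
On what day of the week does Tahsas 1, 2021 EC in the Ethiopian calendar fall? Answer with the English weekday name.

This is JDN 2462116 (10 December 2028 Gregorian).
2462116 ≡ 6 (mod 7); counting from Monday = 0 gives Sunday.

Sunday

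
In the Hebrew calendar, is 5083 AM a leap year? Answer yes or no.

no

Hebrew year 5083 is year 10 of its 19-year Metonic cycle; leap years are at positions 3, 6, 8, 11, 14, 17, 19, so it is a common year (12 months).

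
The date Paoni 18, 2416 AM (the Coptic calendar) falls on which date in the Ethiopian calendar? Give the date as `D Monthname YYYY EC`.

18 Sene 2692 EC

Julian Day Number of the source date = 2707396.
Converting JDN 2707396 to the Ethiopian calendar gives 18 Sene 2692 EC.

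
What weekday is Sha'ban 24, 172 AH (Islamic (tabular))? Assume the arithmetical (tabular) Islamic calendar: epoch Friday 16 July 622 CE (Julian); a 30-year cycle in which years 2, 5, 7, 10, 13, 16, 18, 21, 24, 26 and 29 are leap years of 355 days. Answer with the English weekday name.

Tuesday

In the proleptic Gregorian calendar this is 31 January 789 (JDN 2009267).
Since JDN mod 7 = 1 (0 = Monday), the day is Tuesday.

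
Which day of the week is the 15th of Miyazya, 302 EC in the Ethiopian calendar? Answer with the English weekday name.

Monday

This is JDN 1834385 (11 April 310 Gregorian).
Since JDN mod 7 = 0 (0 = Monday), the day is Monday.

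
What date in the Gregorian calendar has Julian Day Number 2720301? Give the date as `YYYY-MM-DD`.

Counting from JDN 2299161 = 15 Oct 1582 gives an offset of 421140 days.

2735-10-31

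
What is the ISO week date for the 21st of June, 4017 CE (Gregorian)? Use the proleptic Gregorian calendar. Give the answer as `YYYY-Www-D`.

The weekday is Wednesday (ISO weekday 3).
That Wednesday belongs to ISO week 25 of ISO year 4017.

4017-W25-3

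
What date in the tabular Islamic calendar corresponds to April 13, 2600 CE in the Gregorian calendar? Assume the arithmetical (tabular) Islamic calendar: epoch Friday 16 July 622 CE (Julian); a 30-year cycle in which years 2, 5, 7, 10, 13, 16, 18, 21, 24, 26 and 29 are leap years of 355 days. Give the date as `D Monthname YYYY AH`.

Both dates share Julian Day Number 2670793; in the tabular Islamic calendar that is 7 Jumada al-Thani 2039 AH.

7 Jumada al-Thani 2039 AH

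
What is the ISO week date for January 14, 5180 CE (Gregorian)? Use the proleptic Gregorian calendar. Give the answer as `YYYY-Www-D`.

The weekday is Monday (ISO weekday 1).
That Monday belongs to ISO week 3 of ISO year 5180.

5180-W03-1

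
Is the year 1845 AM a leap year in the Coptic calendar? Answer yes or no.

no

1845 mod 4 = 1; in the Coptic calendar a year is leap when year mod 4 = 3, so it is a common year.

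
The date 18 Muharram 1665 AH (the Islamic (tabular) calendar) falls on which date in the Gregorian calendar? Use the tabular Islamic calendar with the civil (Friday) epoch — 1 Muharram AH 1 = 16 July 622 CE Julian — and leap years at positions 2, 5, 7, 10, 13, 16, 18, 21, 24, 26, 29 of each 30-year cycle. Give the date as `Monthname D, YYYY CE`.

January 16, 2237 CE

Both dates share Julian Day Number 2538123; in the Gregorian calendar that is 16 January 2237 CE.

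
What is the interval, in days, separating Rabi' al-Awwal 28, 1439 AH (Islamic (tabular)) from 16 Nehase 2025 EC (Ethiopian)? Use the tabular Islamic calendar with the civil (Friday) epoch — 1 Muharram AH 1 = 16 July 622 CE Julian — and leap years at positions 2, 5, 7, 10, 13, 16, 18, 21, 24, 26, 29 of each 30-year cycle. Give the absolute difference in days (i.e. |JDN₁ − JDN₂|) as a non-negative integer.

5727

JDN of the first date = 2458105.
JDN of the second date = 2463832.
|2463832 − 2458105| = 5727.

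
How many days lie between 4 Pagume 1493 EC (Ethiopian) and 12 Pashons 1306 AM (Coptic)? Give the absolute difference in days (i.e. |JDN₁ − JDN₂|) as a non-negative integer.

32395

JDN of the first date = 2269537.
JDN of the second date = 2301932.
|2301932 − 2269537| = 32395.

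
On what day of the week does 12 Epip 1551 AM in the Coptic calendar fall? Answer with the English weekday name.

Saturday

Equivalently 18 July 1835 Gregorian, JDN 2391478.
2391478 ≡ 5 (mod 7); counting from Monday = 0 gives Saturday.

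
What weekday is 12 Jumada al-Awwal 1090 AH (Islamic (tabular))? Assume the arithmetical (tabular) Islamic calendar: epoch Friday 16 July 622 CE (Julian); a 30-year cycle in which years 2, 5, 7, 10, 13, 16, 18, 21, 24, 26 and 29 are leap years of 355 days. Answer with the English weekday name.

Equivalently 21 June 1679 Gregorian, JDN 2334474.
2334474 ≡ 2 (mod 7); counting from Monday = 0 gives Wednesday.

Wednesday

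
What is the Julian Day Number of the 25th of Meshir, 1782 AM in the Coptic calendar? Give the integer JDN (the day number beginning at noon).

Equivalently 4 March 2066 (Gregorian).
JDN 2400001 is 17 November 1858 CE (Gregorian), MJD 0; the target day is +75713 days from there, so JDN = 2475714.

2475714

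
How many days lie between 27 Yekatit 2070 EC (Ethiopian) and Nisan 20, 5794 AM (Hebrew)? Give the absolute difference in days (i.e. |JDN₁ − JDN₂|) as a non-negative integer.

First date → JDN 2480099; second date → JDN 2464062.
The interval is |2480099 − 2464062| = 16037 days.

16037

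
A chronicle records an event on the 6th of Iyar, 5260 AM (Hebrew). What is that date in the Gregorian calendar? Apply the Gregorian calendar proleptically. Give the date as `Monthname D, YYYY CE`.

April 15, 1500 CE

Julian Day Number of the source date = 2269028.
Converting JDN 2269028 to the Gregorian calendar gives 15 April 1500 CE.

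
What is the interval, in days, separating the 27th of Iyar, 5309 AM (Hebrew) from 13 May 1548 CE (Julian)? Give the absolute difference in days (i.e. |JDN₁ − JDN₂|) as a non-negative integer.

377

JDN of the first date = 2286975.
JDN of the second date = 2286598.
|2286598 − 2286975| = 377.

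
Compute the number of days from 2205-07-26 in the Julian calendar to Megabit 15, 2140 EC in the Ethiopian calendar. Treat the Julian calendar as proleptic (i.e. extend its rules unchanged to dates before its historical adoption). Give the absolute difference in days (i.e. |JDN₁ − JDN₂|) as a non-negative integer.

20956

JDN of the first date = 2526641.
JDN of the second date = 2505685.
|2505685 − 2526641| = 20956.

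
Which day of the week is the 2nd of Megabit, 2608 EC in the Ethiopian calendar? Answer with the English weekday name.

Saturday

In the Gregorian calendar this is 16 March 2616 (JDN 2676609).
2676609 ≡ 5 (mod 7); counting from Monday = 0 gives Saturday.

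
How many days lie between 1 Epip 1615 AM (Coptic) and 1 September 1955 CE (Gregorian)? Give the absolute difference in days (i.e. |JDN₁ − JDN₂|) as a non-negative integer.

20509

First date → JDN 2414843; second date → JDN 2435352.
The interval is |2414843 − 2435352| = 20509 days.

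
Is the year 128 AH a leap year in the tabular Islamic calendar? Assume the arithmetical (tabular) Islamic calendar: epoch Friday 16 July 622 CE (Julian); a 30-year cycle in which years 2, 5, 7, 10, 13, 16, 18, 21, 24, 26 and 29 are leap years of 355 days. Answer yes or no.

Year 128 AH is year 8 of its 30-year cycle; leap positions are 2, 5, 7, 10, 13, 16, 18, 21, 24, 26, 29, so it is a common year (354 days).

no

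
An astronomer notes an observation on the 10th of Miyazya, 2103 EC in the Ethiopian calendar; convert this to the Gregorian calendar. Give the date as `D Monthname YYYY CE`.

Both dates share Julian Day Number 2492195; in the Gregorian calendar that is 19 April 2111 CE.

19 April 2111 CE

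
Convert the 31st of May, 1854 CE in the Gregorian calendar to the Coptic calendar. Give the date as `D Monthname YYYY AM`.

24 Pashons 1570 AM

Julian Day Number of the source date = 2398370.
Converting JDN 2398370 to the Coptic calendar gives 24 Pashons 1570 AM.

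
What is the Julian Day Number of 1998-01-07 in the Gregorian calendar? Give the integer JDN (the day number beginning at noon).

JDN 2400001 is 17 November 1858 CE (Gregorian), MJD 0; the target day is +50820 days from there, so JDN = 2450821.

2450821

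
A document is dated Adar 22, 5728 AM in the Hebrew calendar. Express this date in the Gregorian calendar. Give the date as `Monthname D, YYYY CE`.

Both dates share Julian Day Number 2439938; in the Gregorian calendar that is 22 March 1968 CE.

March 22, 1968 CE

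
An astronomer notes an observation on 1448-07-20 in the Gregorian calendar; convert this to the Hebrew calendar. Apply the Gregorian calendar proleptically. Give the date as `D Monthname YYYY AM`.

9 Av 5208 AM

Julian Day Number of the source date = 2250132.
Converting JDN 2250132 to the Hebrew calendar gives 9 Av 5208 AM.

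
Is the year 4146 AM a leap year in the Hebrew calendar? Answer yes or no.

Hebrew year 4146 is year 4 of its 19-year Metonic cycle; leap years are at positions 3, 6, 8, 11, 14, 17, 19, so it is a common year (12 months).

no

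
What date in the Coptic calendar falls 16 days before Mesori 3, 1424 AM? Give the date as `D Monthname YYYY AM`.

17 Epip 1424 AM

Counting 16 days back from JDN 2345113 reaches JDN 2345097, which is 17 Epip 1424 AM.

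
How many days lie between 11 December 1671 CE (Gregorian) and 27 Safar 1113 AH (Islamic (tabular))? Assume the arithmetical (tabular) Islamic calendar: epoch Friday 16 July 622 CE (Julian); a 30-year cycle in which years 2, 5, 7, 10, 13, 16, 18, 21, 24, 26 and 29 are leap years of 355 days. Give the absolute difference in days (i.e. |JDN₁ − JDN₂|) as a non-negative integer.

JDN of the first date = 2331725.
JDN of the second date = 2342552.
|2342552 − 2331725| = 10827.

10827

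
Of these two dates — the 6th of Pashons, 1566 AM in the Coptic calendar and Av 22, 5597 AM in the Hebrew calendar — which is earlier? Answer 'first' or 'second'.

First date → JDN 2396891; second date → JDN 2392245.
JDN 2392245 < JDN 2396891, so the second date is earlier.

second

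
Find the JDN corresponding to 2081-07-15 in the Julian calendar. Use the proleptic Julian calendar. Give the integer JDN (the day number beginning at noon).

2481339

In the Gregorian calendar the same day is 28 July 2081.
JDN 2299161 is 15 October 1582 CE (Gregorian); the target day is +182178 days from there, so JDN = 2481339.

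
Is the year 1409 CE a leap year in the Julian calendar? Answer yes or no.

no

1409 mod 4 = 1, so it is a common year in the Julian calendar.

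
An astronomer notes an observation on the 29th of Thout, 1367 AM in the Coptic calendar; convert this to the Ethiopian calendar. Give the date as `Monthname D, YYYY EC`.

Meskerem 29, 1643 EC

Julian Day Number of the source date = 2323989.
Converting JDN 2323989 to the Ethiopian calendar gives 29 Meskerem 1643 EC.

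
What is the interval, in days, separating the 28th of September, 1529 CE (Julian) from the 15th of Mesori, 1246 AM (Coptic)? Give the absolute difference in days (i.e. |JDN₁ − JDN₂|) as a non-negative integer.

314

First date → JDN 2279796; second date → JDN 2280110.
The interval is |2279796 − 2280110| = 314 days.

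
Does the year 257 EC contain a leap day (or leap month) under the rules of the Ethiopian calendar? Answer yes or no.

257 mod 4 = 1; in the Ethiopian calendar a year is leap when year mod 4 = 3, so it is a common year.

no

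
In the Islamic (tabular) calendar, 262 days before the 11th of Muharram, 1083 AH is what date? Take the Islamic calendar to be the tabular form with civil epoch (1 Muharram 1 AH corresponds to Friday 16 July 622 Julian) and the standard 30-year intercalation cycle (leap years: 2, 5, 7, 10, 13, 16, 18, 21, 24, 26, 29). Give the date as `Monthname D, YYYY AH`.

Rabi' al-Thani 15, 1082 AH

The starting date is JDN 2331875; 2331875 − 262 = 2331613.
JDN 2331613 corresponds to Rabi' al-Thani 15, 1082 AH.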